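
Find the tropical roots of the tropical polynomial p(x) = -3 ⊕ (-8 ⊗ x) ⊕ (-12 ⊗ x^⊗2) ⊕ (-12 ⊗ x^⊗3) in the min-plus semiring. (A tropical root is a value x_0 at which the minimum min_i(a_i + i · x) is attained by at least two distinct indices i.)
Roots: {0, 4, 5}

Each tropical root is a break point of the lower envelope of the lines y = a_i + i · x (there are 4 lines, with slopes 0, 1, ..., 3). Only the lines that attain the minimum somewhere contribute to roots; other lines are dominated. Here the surviving (envelope) indices are i = 3, i = 2, i = 1, i = 0.
Intersections between consecutive envelope lines give the roots: for adjacent envelope indices i < j the intersection is x = (a_i − a_j) / (j − i). Reading off the sorted break points: {0, 4, 5}.
Verification: at each break x_0, at least two indices attain the minimum of min_i(a_i + i · x_0).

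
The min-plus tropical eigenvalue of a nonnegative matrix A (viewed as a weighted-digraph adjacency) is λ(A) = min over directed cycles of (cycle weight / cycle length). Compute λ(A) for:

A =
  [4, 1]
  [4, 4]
λ(A) = 5/2

Enumerate directed cycles and compute their means (weight / length). Sample:
  cycle 0 → 0: weight = 4, length = 1, mean = 4/1 ≈ 4.000
  cycle 1 → 1: weight = 4, length = 1, mean = 4/1 ≈ 4.000
  cycle 0 → 1 → 0: weight = 5, length = 2, mean = 5/2 ≈ 2.500
  cycle 1 → 0 → 1: weight = 5, length = 2, mean = 5/2 ≈ 2.500
Minimum mean = 2.500, attained e.g. along the cycle 0 → 1 → 0 with weight 5 and length 2. So λ(A) = 5/2 = 5/2.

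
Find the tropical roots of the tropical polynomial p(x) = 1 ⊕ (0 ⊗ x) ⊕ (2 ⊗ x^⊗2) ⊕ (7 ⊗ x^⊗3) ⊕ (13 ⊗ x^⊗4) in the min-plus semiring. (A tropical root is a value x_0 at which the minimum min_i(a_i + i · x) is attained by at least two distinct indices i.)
Roots: {-6, -5, -2, 1}

Each tropical root is a break point of the lower envelope of the lines y = a_i + i · x (there are 5 lines, with slopes 0, 1, ..., 4). Only the lines that attain the minimum somewhere contribute to roots; other lines are dominated. Here the surviving (envelope) indices are i = 4, i = 3, i = 2, i = 1, i = 0.
Intersections between consecutive envelope lines give the roots: for adjacent envelope indices i < j the intersection is x = (a_i − a_j) / (j − i). Reading off the sorted break points: {-6, -5, -2, 1}.
Verification: at each break x_0, at least two indices attain the minimum of min_i(a_i + i · x_0).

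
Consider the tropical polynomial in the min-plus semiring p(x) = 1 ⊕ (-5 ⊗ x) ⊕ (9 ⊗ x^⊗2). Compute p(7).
p(7) = 1

A tropical monomial a ⊗ x^⊗i evaluates to a + i · x. Evaluating each term at x = 7:
  Term 0 contributes 1 + 0 · 7 = 1
  Term 1 contributes -5 + 1 · 7 = 2
  Term 2 contributes 9 + 2 · 7 = 23
p(7) = ⊕ of these = min[1, 2, 23] = 1.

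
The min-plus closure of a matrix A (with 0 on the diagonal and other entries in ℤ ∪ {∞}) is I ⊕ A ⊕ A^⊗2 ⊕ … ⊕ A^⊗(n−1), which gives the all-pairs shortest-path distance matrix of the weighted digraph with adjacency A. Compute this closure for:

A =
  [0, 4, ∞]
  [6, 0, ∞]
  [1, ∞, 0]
Closure =
  [0, 4, ∞]
  [6, 0, ∞]
  [1, 5, 0]

This is the Floyd-Warshall all-pairs shortest-path computation. For each intermediate vertex k = 0, 1, …, 2, update dist[i][j] ← min(dist[i][j], dist[i][k] + dist[k][j]). The final matrix gives, for each (i, j), the minimum total weight of any directed path from i to j (possibly empty when i = j).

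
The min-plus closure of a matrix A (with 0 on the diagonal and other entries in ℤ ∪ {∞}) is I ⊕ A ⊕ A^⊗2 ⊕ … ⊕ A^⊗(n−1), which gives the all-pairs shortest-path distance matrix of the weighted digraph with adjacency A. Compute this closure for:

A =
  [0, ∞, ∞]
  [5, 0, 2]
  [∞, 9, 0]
Closure =
  [0, ∞, ∞]
  [5, 0, 2]
  [14, 9, 0]

This is the Floyd-Warshall all-pairs shortest-path computation. For each intermediate vertex k = 0, 1, …, 2, update dist[i][j] ← min(dist[i][j], dist[i][k] + dist[k][j]). The final matrix gives, for each (i, j), the minimum total weight of any directed path from i to j (possibly empty when i = j).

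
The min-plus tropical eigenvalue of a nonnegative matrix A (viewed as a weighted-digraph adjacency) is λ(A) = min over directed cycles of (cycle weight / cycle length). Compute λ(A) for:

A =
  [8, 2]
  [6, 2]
λ(A) = 2

Enumerate directed cycles and compute their means (weight / length). Sample:
  cycle 0 → 0: weight = 8, length = 1, mean = 8/1 ≈ 8.000
  cycle 1 → 1: weight = 2, length = 1, mean = 2/1 ≈ 2.000
  cycle 0 → 1 → 0: weight = 8, length = 2, mean = 8/2 ≈ 4.000
  cycle 1 → 0 → 1: weight = 8, length = 2, mean = 8/2 ≈ 4.000
Minimum mean = 2.000, attained e.g. along the cycle 1 → 1 with weight 2 and length 1. So λ(A) = 2/1 = 2.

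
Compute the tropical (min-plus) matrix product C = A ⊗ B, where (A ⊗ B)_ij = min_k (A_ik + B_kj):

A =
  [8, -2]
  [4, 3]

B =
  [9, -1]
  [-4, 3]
A ⊗ B =
  [-6, 1]
  [-1, 3]

Apply the min-plus product entry-by-entry:
  C[0][0] = min over k of (A[0][0] + B[0][0] = 8 + 9 = 17, A[0][1] + B[1][0] = -2 + -4 = -6) = -6 (attained at k = 1)
  C[0][1] = min over k of (A[0][0] + B[0][1] = 8 + -1 = 7, A[0][1] + B[1][1] = -2 + 3 = 1) = 1 (attained at k = 1)
  C[1][0] = min over k of (A[1][0] + B[0][0] = 4 + 9 = 13, A[1][1] + B[1][0] = 3 + -4 = -1) = -1 (attained at k = 1)
  C[1][1] = min over k of (A[1][0] + B[0][1] = 4 + -1 = 3, A[1][1] + B[1][1] = 3 + 3 = 6) = 3 (attained at k = 0)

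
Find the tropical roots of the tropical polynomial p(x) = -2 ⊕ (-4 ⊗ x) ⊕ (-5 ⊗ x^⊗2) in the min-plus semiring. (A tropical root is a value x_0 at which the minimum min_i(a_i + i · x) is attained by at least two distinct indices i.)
Roots: {1, 2}

Each tropical root is a break point of the lower envelope of the lines y = a_i + i · x (there are 3 lines, with slopes 0, 1, ..., 2). Only the lines that attain the minimum somewhere contribute to roots; other lines are dominated. Here the surviving (envelope) indices are i = 2, i = 1, i = 0.
Intersections between consecutive envelope lines give the roots: for adjacent envelope indices i < j the intersection is x = (a_i − a_j) / (j − i). Reading off the sorted break points: {1, 2}.
Verification: at each break x_0, at least two indices attain the minimum of min_i(a_i + i · x_0).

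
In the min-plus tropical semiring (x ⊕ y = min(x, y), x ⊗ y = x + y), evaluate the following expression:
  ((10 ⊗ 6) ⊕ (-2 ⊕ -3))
((10 ⊗ 6) ⊕ (-2 ⊕ -3)) = -3

Expand innermost to outermost. Recall ⊕ takes the minimum of its arguments and ⊗ takes their sum. Working out the expression ((10 ⊗ 6) ⊕ (-2 ⊕ -3)) gives -3.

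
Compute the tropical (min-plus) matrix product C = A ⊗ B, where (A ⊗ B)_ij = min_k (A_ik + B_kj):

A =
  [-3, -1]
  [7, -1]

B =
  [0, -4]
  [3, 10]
A ⊗ B =
  [-3, -7]
  [2, 3]

Apply the min-plus product entry-by-entry:
  C[0][0] = min over k of (A[0][0] + B[0][0] = -3 + 0 = -3, A[0][1] + B[1][0] = -1 + 3 = 2) = -3 (attained at k = 0)
  C[0][1] = min over k of (A[0][0] + B[0][1] = -3 + -4 = -7, A[0][1] + B[1][1] = -1 + 10 = 9) = -7 (attained at k = 0)
  C[1][0] = min over k of (A[1][0] + B[0][0] = 7 + 0 = 7, A[1][1] + B[1][0] = -1 + 3 = 2) = 2 (attained at k = 1)
  C[1][1] = min over k of (A[1][0] + B[0][1] = 7 + -4 = 3, A[1][1] + B[1][1] = -1 + 10 = 9) = 3 (attained at k = 0)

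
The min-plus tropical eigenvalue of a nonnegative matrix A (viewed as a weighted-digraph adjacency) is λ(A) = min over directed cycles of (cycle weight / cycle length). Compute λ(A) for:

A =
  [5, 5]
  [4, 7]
λ(A) = 9/2

Enumerate directed cycles and compute their means (weight / length). Sample:
  cycle 0 → 0: weight = 5, length = 1, mean = 5/1 ≈ 5.000
  cycle 1 → 1: weight = 7, length = 1, mean = 7/1 ≈ 7.000
  cycle 0 → 1 → 0: weight = 9, length = 2, mean = 9/2 ≈ 4.500
  cycle 1 → 0 → 1: weight = 9, length = 2, mean = 9/2 ≈ 4.500
Minimum mean = 4.500, attained e.g. along the cycle 0 → 1 → 0 with weight 9 and length 2. So λ(A) = 9/2 = 9/2.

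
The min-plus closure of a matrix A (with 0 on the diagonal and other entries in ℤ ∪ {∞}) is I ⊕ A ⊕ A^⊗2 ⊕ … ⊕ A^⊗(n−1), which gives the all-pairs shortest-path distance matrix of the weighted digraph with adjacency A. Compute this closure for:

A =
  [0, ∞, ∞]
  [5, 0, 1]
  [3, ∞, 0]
Closure =
  [0, ∞, ∞]
  [4, 0, 1]
  [3, ∞, 0]

This is the Floyd-Warshall all-pairs shortest-path computation. For each intermediate vertex k = 0, 1, …, 2, update dist[i][j] ← min(dist[i][j], dist[i][k] + dist[k][j]). The final matrix gives, for each (i, j), the minimum total weight of any directed path from i to j (possibly empty when i = j).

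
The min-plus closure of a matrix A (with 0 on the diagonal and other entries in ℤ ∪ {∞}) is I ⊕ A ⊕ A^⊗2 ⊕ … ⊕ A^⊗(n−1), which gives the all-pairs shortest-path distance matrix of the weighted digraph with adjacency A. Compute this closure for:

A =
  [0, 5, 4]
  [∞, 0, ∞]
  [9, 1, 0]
Closure =
  [0, 5, 4]
  [∞, 0, ∞]
  [9, 1, 0]

This is the Floyd-Warshall all-pairs shortest-path computation. For each intermediate vertex k = 0, 1, …, 2, update dist[i][j] ← min(dist[i][j], dist[i][k] + dist[k][j]). The final matrix gives, for each (i, j), the minimum total weight of any directed path from i to j (possibly empty when i = j).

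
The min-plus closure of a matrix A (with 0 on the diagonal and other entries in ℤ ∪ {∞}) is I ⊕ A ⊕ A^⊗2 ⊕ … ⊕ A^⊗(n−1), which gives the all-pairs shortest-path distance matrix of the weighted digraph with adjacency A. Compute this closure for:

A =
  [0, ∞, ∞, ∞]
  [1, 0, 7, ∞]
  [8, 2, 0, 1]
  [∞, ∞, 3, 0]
Closure =
  [0, ∞, ∞, ∞]
  [1, 0, 7, 8]
  [3, 2, 0, 1]
  [6, 5, 3, 0]

This is the Floyd-Warshall all-pairs shortest-path computation. For each intermediate vertex k = 0, 1, …, 3, update dist[i][j] ← min(dist[i][j], dist[i][k] + dist[k][j]). The final matrix gives, for each (i, j), the minimum total weight of any directed path from i to j (possibly empty when i = j).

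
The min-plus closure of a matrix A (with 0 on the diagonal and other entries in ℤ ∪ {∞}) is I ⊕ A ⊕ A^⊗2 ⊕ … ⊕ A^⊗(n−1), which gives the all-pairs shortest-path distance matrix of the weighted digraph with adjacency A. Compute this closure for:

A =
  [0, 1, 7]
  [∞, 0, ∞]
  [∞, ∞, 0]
Closure =
  [0, 1, 7]
  [∞, 0, ∞]
  [∞, ∞, 0]

This is the Floyd-Warshall all-pairs shortest-path computation. For each intermediate vertex k = 0, 1, …, 2, update dist[i][j] ← min(dist[i][j], dist[i][k] + dist[k][j]). The final matrix gives, for each (i, j), the minimum total weight of any directed path from i to j (possibly empty when i = j).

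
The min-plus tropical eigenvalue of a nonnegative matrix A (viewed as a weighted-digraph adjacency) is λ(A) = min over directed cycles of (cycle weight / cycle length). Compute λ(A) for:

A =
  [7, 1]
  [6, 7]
λ(A) = 7/2

Enumerate directed cycles and compute their means (weight / length). Sample:
  cycle 0 → 0: weight = 7, length = 1, mean = 7/1 ≈ 7.000
  cycle 1 → 1: weight = 7, length = 1, mean = 7/1 ≈ 7.000
  cycle 0 → 1 → 0: weight = 7, length = 2, mean = 7/2 ≈ 3.500
  cycle 1 → 0 → 1: weight = 7, length = 2, mean = 7/2 ≈ 3.500
Minimum mean = 3.500, attained e.g. along the cycle 0 → 1 → 0 with weight 7 and length 2. So λ(A) = 7/2 = 7/2.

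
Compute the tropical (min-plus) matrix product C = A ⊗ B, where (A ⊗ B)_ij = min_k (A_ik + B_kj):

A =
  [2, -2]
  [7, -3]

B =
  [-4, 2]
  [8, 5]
A ⊗ B =
  [-2, 3]
  [3, 2]

Apply the min-plus product entry-by-entry:
  C[0][0] = min over k of (A[0][0] + B[0][0] = 2 + -4 = -2, A[0][1] + B[1][0] = -2 + 8 = 6) = -2 (attained at k = 0)
  C[0][1] = min over k of (A[0][0] + B[0][1] = 2 + 2 = 4, A[0][1] + B[1][1] = -2 + 5 = 3) = 3 (attained at k = 1)
  C[1][0] = min over k of (A[1][0] + B[0][0] = 7 + -4 = 3, A[1][1] + B[1][0] = -3 + 8 = 5) = 3 (attained at k = 0)
  C[1][1] = min over k of (A[1][0] + B[0][1] = 7 + 2 = 9, A[1][1] + B[1][1] = -3 + 5 = 2) = 2 (attained at k = 1)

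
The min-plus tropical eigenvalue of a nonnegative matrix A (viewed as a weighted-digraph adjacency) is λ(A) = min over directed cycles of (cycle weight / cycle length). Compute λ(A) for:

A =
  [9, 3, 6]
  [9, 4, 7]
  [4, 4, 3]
λ(A) = 3

Enumerate directed cycles and compute their means (weight / length). Sample:
  cycle 0 → 0: weight = 9, length = 1, mean = 9/1 ≈ 9.000
  cycle 1 → 1: weight = 4, length = 1, mean = 4/1 ≈ 4.000
  cycle 2 → 2: weight = 3, length = 1, mean = 3/1 ≈ 3.000
  cycle 0 → 1 → 0: weight = 12, length = 2, mean = 12/2 ≈ 6.000
  cycle 0 → 2 → 0: weight = 10, length = 2, mean = 10/2 ≈ 5.000
  cycle 1 → 0 → 1: weight = 12, length = 2, mean = 12/2 ≈ 6.000
Minimum mean = 3.000, attained e.g. along the cycle 2 → 2 with weight 3 and length 1. So λ(A) = 3/1 = 3.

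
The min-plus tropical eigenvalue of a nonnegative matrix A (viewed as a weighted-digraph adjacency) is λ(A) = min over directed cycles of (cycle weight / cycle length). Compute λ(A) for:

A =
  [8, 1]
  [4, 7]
λ(A) = 5/2

Enumerate directed cycles and compute their means (weight / length). Sample:
  cycle 0 → 0: weight = 8, length = 1, mean = 8/1 ≈ 8.000
  cycle 1 → 1: weight = 7, length = 1, mean = 7/1 ≈ 7.000
  cycle 0 → 1 → 0: weight = 5, length = 2, mean = 5/2 ≈ 2.500
  cycle 1 → 0 → 1: weight = 5, length = 2, mean = 5/2 ≈ 2.500
Minimum mean = 2.500, attained e.g. along the cycle 0 → 1 → 0 with weight 5 and length 2. So λ(A) = 5/2 = 5/2.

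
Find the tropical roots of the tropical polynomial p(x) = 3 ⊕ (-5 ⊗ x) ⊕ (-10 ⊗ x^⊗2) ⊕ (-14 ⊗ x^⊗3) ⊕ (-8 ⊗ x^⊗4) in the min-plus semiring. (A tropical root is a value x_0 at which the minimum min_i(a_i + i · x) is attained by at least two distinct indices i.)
Roots: {-6, 4, 5, 8}

Each tropical root is a break point of the lower envelope of the lines y = a_i + i · x (there are 5 lines, with slopes 0, 1, ..., 4). Only the lines that attain the minimum somewhere contribute to roots; other lines are dominated. Here the surviving (envelope) indices are i = 4, i = 3, i = 2, i = 1, i = 0.
Intersections between consecutive envelope lines give the roots: for adjacent envelope indices i < j the intersection is x = (a_i − a_j) / (j − i). Reading off the sorted break points: {-6, 4, 5, 8}.
Verification: at each break x_0, at least two indices attain the minimum of min_i(a_i + i · x_0).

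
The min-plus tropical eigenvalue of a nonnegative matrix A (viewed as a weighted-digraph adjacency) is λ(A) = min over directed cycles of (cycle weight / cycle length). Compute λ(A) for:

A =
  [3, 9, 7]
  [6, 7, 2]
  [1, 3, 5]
λ(A) = 5/2

Enumerate directed cycles and compute their means (weight / length). Sample:
  cycle 0 → 0: weight = 3, length = 1, mean = 3/1 ≈ 3.000
  cycle 1 → 1: weight = 7, length = 1, mean = 7/1 ≈ 7.000
  cycle 2 → 2: weight = 5, length = 1, mean = 5/1 ≈ 5.000
  cycle 0 → 1 → 0: weight = 15, length = 2, mean = 15/2 ≈ 7.500
  cycle 0 → 2 → 0: weight = 8, length = 2, mean = 8/2 ≈ 4.000
  cycle 1 → 0 → 1: weight = 15, length = 2, mean = 15/2 ≈ 7.500
Minimum mean = 2.500, attained e.g. along the cycle 1 → 2 → 1 with weight 5 and length 2. So λ(A) = 5/2 = 5/2.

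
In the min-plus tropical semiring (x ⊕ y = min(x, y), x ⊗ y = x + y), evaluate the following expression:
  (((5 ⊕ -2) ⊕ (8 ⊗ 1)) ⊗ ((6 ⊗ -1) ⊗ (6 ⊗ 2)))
(((5 ⊕ -2) ⊕ (8 ⊗ 1)) ⊗ ((6 ⊗ -1) ⊗ (6 ⊗ 2))) = 11

Expand innermost to outermost. Recall ⊕ takes the minimum of its arguments and ⊗ takes their sum. Working out the expression (((5 ⊕ -2) ⊕ (8 ⊗ 1)) ⊗ ((6 ⊗ -1) ⊗ (6 ⊗ 2))) gives 11.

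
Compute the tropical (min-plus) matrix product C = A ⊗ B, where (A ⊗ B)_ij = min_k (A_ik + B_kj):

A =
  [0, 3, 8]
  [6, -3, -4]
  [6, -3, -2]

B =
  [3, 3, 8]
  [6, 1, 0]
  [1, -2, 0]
A ⊗ B =
  [3, 3, 3]
  [-3, -6, -4]
  [-1, -4, -3]

Apply the min-plus product entry-by-entry:
  C[0][0] = min over k of (A[0][0] + B[0][0] = 0 + 3 = 3, A[0][1] + B[1][0] = 3 + 6 = 9, A[0][2] + B[2][0] = 8 + 1 = 9) = 3 (attained at k = 0)
  C[0][1] = min over k of (A[0][0] + B[0][1] = 0 + 3 = 3, A[0][1] + B[1][1] = 3 + 1 = 4, A[0][2] + B[2][1] = 8 + -2 = 6) = 3 (attained at k = 0)
  C[0][2] = min over k of (A[0][0] + B[0][2] = 0 + 8 = 8, A[0][1] + B[1][2] = 3 + 0 = 3, A[0][2] + B[2][2] = 8 + 0 = 8) = 3 (attained at k = 1)
  C[1][0] = min over k of (A[1][0] + B[0][0] = 6 + 3 = 9, A[1][1] + B[1][0] = -3 + 6 = 3, A[1][2] + B[2][0] = -4 + 1 = -3) = -3 (attained at k = 2)
  C[1][1] = min over k of (A[1][0] + B[0][1] = 6 + 3 = 9, A[1][1] + B[1][1] = -3 + 1 = -2, A[1][2] + B[2][1] = -4 + -2 = -6) = -6 (attained at k = 2)
  C[1][2] = min over k of (A[1][0] + B[0][2] = 6 + 8 = 14, A[1][1] + B[1][2] = -3 + 0 = -3, A[1][2] + B[2][2] = -4 + 0 = -4) = -4 (attained at k = 2)
  C[2][0] = min over k of (A[2][0] + B[0][0] = 6 + 3 = 9, A[2][1] + B[1][0] = -3 + 6 = 3, A[2][2] + B[2][0] = -2 + 1 = -1) = -1 (attained at k = 2)
  C[2][1] = min over k of (A[2][0] + B[0][1] = 6 + 3 = 9, A[2][1] + B[1][1] = -3 + 1 = -2, A[2][2] + B[2][1] = -2 + -2 = -4) = -4 (attained at k = 2)
  C[2][2] = min over k of (A[2][0] + B[0][2] = 6 + 8 = 14, A[2][1] + B[1][2] = -3 + 0 = -3, A[2][2] + B[2][2] = -2 + 0 = -2) = -3 (attained at k = 1)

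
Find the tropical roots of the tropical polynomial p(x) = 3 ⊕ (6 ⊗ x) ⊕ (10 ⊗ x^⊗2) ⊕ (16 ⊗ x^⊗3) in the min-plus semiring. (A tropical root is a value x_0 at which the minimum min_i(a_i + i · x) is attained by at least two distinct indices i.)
Roots: {-6, -4, -3}

Each tropical root is a break point of the lower envelope of the lines y = a_i + i · x (there are 4 lines, with slopes 0, 1, ..., 3). Only the lines that attain the minimum somewhere contribute to roots; other lines are dominated. Here the surviving (envelope) indices are i = 3, i = 2, i = 1, i = 0.
Intersections between consecutive envelope lines give the roots: for adjacent envelope indices i < j the intersection is x = (a_i − a_j) / (j − i). Reading off the sorted break points: {-6, -4, -3}.
Verification: at each break x_0, at least two indices attain the minimum of min_i(a_i + i · x_0).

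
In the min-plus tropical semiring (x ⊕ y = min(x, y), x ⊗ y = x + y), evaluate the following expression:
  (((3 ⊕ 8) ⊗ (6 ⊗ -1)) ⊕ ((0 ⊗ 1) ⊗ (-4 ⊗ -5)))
(((3 ⊕ 8) ⊗ (6 ⊗ -1)) ⊕ ((0 ⊗ 1) ⊗ (-4 ⊗ -5))) = -8

Expand innermost to outermost. Recall ⊕ takes the minimum of its arguments and ⊗ takes their sum. Working out the expression (((3 ⊕ 8) ⊗ (6 ⊗ -1)) ⊕ ((0 ⊗ 1) ⊗ (-4 ⊗ -5))) gives -8.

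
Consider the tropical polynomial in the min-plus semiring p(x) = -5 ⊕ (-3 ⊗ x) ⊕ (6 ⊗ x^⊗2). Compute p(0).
p(0) = -5

A tropical monomial a ⊗ x^⊗i evaluates to a + i · x. Evaluating each term at x = 0:
  Term 0 contributes -5 + 0 · 0 = -5
  Term 1 contributes -3 + 1 · 0 = -3
  Term 2 contributes 6 + 2 · 0 = 6
p(0) = ⊕ of these = min[-5, -3, 6] = -5.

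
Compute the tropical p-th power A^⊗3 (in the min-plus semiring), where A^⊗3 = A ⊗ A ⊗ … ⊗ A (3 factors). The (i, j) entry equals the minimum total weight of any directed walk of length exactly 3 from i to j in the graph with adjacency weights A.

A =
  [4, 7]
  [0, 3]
A^⊗3 =
  [10, 13]
  [6, 9]

Each entry (A^⊗3)_ij equals the minimum over all length-3 walks i = v_0 → v_1 → … → v_3 = j of Σ_t A[v_t][v_{t+1}]. For example, for (i, j) = (0, 1) we minimise over 4 possible intermediate vertex sequences; the minimum is 13, attained along the walk 0 → 1 → 1 → 1.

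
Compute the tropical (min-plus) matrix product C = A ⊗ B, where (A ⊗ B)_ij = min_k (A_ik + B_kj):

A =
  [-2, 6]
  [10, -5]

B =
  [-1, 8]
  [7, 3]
A ⊗ B =
  [-3, 6]
  [2, -2]

Apply the min-plus product entry-by-entry:
  C[0][0] = min over k of (A[0][0] + B[0][0] = -2 + -1 = -3, A[0][1] + B[1][0] = 6 + 7 = 13) = -3 (attained at k = 0)
  C[0][1] = min over k of (A[0][0] + B[0][1] = -2 + 8 = 6, A[0][1] + B[1][1] = 6 + 3 = 9) = 6 (attained at k = 0)
  C[1][0] = min over k of (A[1][0] + B[0][0] = 10 + -1 = 9, A[1][1] + B[1][0] = -5 + 7 = 2) = 2 (attained at k = 1)
  C[1][1] = min over k of (A[1][0] + B[0][1] = 10 + 8 = 18, A[1][1] + B[1][1] = -5 + 3 = -2) = -2 (attained at k = 1)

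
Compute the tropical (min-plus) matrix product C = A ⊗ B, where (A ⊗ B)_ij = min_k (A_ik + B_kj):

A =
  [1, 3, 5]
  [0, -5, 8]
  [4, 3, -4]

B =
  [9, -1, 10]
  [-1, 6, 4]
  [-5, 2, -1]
A ⊗ B =
  [0, 0, 4]
  [-6, -1, -1]
  [-9, -2, -5]

Apply the min-plus product entry-by-entry:
  C[0][0] = min over k of (A[0][0] + B[0][0] = 1 + 9 = 10, A[0][1] + B[1][0] = 3 + -1 = 2, A[0][2] + B[2][0] = 5 + -5 = 0) = 0 (attained at k = 2)
  C[0][1] = min over k of (A[0][0] + B[0][1] = 1 + -1 = 0, A[0][1] + B[1][1] = 3 + 6 = 9, A[0][2] + B[2][1] = 5 + 2 = 7) = 0 (attained at k = 0)
  C[0][2] = min over k of (A[0][0] + B[0][2] = 1 + 10 = 11, A[0][1] + B[1][2] = 3 + 4 = 7, A[0][2] + B[2][2] = 5 + -1 = 4) = 4 (attained at k = 2)
  C[1][0] = min over k of (A[1][0] + B[0][0] = 0 + 9 = 9, A[1][1] + B[1][0] = -5 + -1 = -6, A[1][2] + B[2][0] = 8 + -5 = 3) = -6 (attained at k = 1)
  C[1][1] = min over k of (A[1][0] + B[0][1] = 0 + -1 = -1, A[1][1] + B[1][1] = -5 + 6 = 1, A[1][2] + B[2][1] = 8 + 2 = 10) = -1 (attained at k = 0)
  C[1][2] = min over k of (A[1][0] + B[0][2] = 0 + 10 = 10, A[1][1] + B[1][2] = -5 + 4 = -1, A[1][2] + B[2][2] = 8 + -1 = 7) = -1 (attained at k = 1)
  C[2][0] = min over k of (A[2][0] + B[0][0] = 4 + 9 = 13, A[2][1] + B[1][0] = 3 + -1 = 2, A[2][2] + B[2][0] = -4 + -5 = -9) = -9 (attained at k = 2)
  C[2][1] = min over k of (A[2][0] + B[0][1] = 4 + -1 = 3, A[2][1] + B[1][1] = 3 + 6 = 9, A[2][2] + B[2][1] = -4 + 2 = -2) = -2 (attained at k = 2)
  C[2][2] = min over k of (A[2][0] + B[0][2] = 4 + 10 = 14, A[2][1] + B[1][2] = 3 + 4 = 7, A[2][2] + B[2][2] = -4 + -1 = -5) = -5 (attained at k = 2)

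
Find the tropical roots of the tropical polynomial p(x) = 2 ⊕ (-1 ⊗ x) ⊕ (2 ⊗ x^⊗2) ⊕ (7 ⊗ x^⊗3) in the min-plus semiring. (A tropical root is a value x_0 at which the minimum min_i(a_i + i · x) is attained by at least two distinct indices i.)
Roots: {-5, -3, 3}

Each tropical root is a break point of the lower envelope of the lines y = a_i + i · x (there are 4 lines, with slopes 0, 1, ..., 3). Only the lines that attain the minimum somewhere contribute to roots; other lines are dominated. Here the surviving (envelope) indices are i = 3, i = 2, i = 1, i = 0.
Intersections between consecutive envelope lines give the roots: for adjacent envelope indices i < j the intersection is x = (a_i − a_j) / (j − i). Reading off the sorted break points: {-5, -3, 3}.
Verification: at each break x_0, at least two indices attain the minimum of min_i(a_i + i · x_0).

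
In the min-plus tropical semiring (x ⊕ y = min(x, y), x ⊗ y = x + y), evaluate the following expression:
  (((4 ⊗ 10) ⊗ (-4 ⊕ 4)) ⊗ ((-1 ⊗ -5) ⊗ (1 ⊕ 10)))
(((4 ⊗ 10) ⊗ (-4 ⊕ 4)) ⊗ ((-1 ⊗ -5) ⊗ (1 ⊕ 10))) = 5

Expand innermost to outermost. Recall ⊕ takes the minimum of its arguments and ⊗ takes their sum. Working out the expression (((4 ⊗ 10) ⊗ (-4 ⊕ 4)) ⊗ ((-1 ⊗ -5) ⊗ (1 ⊕ 10))) gives 5.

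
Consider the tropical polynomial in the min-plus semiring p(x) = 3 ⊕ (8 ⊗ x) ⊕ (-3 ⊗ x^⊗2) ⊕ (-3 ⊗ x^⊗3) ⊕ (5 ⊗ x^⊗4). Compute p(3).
p(3) = 3

A tropical monomial a ⊗ x^⊗i evaluates to a + i · x. Evaluating each term at x = 3:
  Term 0 contributes 3 + 0 · 3 = 3
  Term 1 contributes 8 + 1 · 3 = 11
  Term 2 contributes -3 + 2 · 3 = 3
  Term 3 contributes -3 + 3 · 3 = 6
  Term 4 contributes 5 + 4 · 3 = 17
p(3) = ⊕ of these = min[3, 11, 3, 6, 17] = 3.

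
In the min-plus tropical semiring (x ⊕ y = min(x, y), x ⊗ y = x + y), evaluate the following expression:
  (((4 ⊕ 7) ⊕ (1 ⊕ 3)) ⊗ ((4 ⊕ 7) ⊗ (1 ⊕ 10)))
(((4 ⊕ 7) ⊕ (1 ⊕ 3)) ⊗ ((4 ⊕ 7) ⊗ (1 ⊕ 10))) = 6

Expand innermost to outermost. Recall ⊕ takes the minimum of its arguments and ⊗ takes their sum. Working out the expression (((4 ⊕ 7) ⊕ (1 ⊕ 3)) ⊗ ((4 ⊕ 7) ⊗ (1 ⊕ 10))) gives 6.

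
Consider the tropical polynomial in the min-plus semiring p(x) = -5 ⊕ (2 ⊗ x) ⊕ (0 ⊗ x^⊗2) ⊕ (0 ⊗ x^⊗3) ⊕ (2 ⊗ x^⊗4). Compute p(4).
p(4) = -5

A tropical monomial a ⊗ x^⊗i evaluates to a + i · x. Evaluating each term at x = 4:
  Term 0 contributes -5 + 0 · 4 = -5
  Term 1 contributes 2 + 1 · 4 = 6
  Term 2 contributes 0 + 2 · 4 = 8
  Term 3 contributes 0 + 3 · 4 = 12
  Term 4 contributes 2 + 4 · 4 = 18
p(4) = ⊕ of these = min[-5, 6, 8, 12, 18] = -5.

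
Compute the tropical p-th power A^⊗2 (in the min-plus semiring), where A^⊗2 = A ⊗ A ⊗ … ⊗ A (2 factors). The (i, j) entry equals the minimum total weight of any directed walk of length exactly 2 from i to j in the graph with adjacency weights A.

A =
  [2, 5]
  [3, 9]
A^⊗2 =
  [4, 7]
  [5, 8]

Each entry (A^⊗2)_ij equals the minimum over all length-2 walks i = v_0 → v_1 → … → v_2 = j of Σ_t A[v_t][v_{t+1}]. For example, for (i, j) = (0, 1) we minimise over 2 possible intermediate vertex sequences; the minimum is 7, attained along the walk 0 → 0 → 1.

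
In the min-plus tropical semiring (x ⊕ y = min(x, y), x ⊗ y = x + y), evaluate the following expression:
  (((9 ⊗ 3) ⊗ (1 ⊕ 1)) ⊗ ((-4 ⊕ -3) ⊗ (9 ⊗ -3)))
(((9 ⊗ 3) ⊗ (1 ⊕ 1)) ⊗ ((-4 ⊕ -3) ⊗ (9 ⊗ -3))) = 15

Expand innermost to outermost. Recall ⊕ takes the minimum of its arguments and ⊗ takes their sum. Working out the expression (((9 ⊗ 3) ⊗ (1 ⊕ 1)) ⊗ ((-4 ⊕ -3) ⊗ (9 ⊗ -3))) gives 15.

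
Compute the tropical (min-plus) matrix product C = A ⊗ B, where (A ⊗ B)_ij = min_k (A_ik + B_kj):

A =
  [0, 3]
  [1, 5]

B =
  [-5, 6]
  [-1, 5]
A ⊗ B =
  [-5, 6]
  [-4, 7]

Apply the min-plus product entry-by-entry:
  C[0][0] = min over k of (A[0][0] + B[0][0] = 0 + -5 = -5, A[0][1] + B[1][0] = 3 + -1 = 2) = -5 (attained at k = 0)
  C[0][1] = min over k of (A[0][0] + B[0][1] = 0 + 6 = 6, A[0][1] + B[1][1] = 3 + 5 = 8) = 6 (attained at k = 0)
  C[1][0] = min over k of (A[1][0] + B[0][0] = 1 + -5 = -4, A[1][1] + B[1][0] = 5 + -1 = 4) = -4 (attained at k = 0)
  C[1][1] = min over k of (A[1][0] + B[0][1] = 1 + 6 = 7, A[1][1] + B[1][1] = 5 + 5 = 10) = 7 (attained at k = 0)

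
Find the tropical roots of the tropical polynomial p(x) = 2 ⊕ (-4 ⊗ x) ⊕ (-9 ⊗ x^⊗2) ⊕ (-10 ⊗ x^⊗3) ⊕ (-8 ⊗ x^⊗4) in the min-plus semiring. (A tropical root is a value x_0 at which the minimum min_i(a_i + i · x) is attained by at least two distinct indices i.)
Roots: {-2, 1, 5, 6}

Each tropical root is a break point of the lower envelope of the lines y = a_i + i · x (there are 5 lines, with slopes 0, 1, ..., 4). Only the lines that attain the minimum somewhere contribute to roots; other lines are dominated. Here the surviving (envelope) indices are i = 4, i = 3, i = 2, i = 1, i = 0.
Intersections between consecutive envelope lines give the roots: for adjacent envelope indices i < j the intersection is x = (a_i − a_j) / (j − i). Reading off the sorted break points: {-2, 1, 5, 6}.
Verification: at each break x_0, at least two indices attain the minimum of min_i(a_i + i · x_0).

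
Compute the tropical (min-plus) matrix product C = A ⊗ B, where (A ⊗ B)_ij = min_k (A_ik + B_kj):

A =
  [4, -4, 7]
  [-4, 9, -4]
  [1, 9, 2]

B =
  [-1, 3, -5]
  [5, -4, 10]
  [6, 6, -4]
A ⊗ B =
  [1, -8, -1]
  [-5, -1, -9]
  [0, 4, -4]

Apply the min-plus product entry-by-entry:
  C[0][0] = min over k of (A[0][0] + B[0][0] = 4 + -1 = 3, A[0][1] + B[1][0] = -4 + 5 = 1, A[0][2] + B[2][0] = 7 + 6 = 13) = 1 (attained at k = 1)
  C[0][1] = min over k of (A[0][0] + B[0][1] = 4 + 3 = 7, A[0][1] + B[1][1] = -4 + -4 = -8, A[0][2] + B[2][1] = 7 + 6 = 13) = -8 (attained at k = 1)
  C[0][2] = min over k of (A[0][0] + B[0][2] = 4 + -5 = -1, A[0][1] + B[1][2] = -4 + 10 = 6, A[0][2] + B[2][2] = 7 + -4 = 3) = -1 (attained at k = 0)
  C[1][0] = min over k of (A[1][0] + B[0][0] = -4 + -1 = -5, A[1][1] + B[1][0] = 9 + 5 = 14, A[1][2] + B[2][0] = -4 + 6 = 2) = -5 (attained at k = 0)
  C[1][1] = min over k of (A[1][0] + B[0][1] = -4 + 3 = -1, A[1][1] + B[1][1] = 9 + -4 = 5, A[1][2] + B[2][1] = -4 + 6 = 2) = -1 (attained at k = 0)
  C[1][2] = min over k of (A[1][0] + B[0][2] = -4 + -5 = -9, A[1][1] + B[1][2] = 9 + 10 = 19, A[1][2] + B[2][2] = -4 + -4 = -8) = -9 (attained at k = 0)
  C[2][0] = min over k of (A[2][0] + B[0][0] = 1 + -1 = 0, A[2][1] + B[1][0] = 9 + 5 = 14, A[2][2] + B[2][0] = 2 + 6 = 8) = 0 (attained at k = 0)
  C[2][1] = min over k of (A[2][0] + B[0][1] = 1 + 3 = 4, A[2][1] + B[1][1] = 9 + -4 = 5, A[2][2] + B[2][1] = 2 + 6 = 8) = 4 (attained at k = 0)
  C[2][2] = min over k of (A[2][0] + B[0][2] = 1 + -5 = -4, A[2][1] + B[1][2] = 9 + 10 = 19, A[2][2] + B[2][2] = 2 + -4 = -2) = -4 (attained at k = 0)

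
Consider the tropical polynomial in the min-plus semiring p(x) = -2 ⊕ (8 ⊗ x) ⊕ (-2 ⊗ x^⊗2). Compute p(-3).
p(-3) = -8

A tropical monomial a ⊗ x^⊗i evaluates to a + i · x. Evaluating each term at x = -3:
  Term 0 contributes -2 + 0 · -3 = -2
  Term 1 contributes 8 + 1 · -3 = 5
  Term 2 contributes -2 + 2 · -3 = -8
p(-3) = ⊕ of these = min[-2, 5, -8] = -8.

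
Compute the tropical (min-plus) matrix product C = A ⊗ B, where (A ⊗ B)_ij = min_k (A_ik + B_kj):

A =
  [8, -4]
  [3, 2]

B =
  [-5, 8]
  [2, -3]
A ⊗ B =
  [-2, -7]
  [-2, -1]

Apply the min-plus product entry-by-entry:
  C[0][0] = min over k of (A[0][0] + B[0][0] = 8 + -5 = 3, A[0][1] + B[1][0] = -4 + 2 = -2) = -2 (attained at k = 1)
  C[0][1] = min over k of (A[0][0] + B[0][1] = 8 + 8 = 16, A[0][1] + B[1][1] = -4 + -3 = -7) = -7 (attained at k = 1)
  C[1][0] = min over k of (A[1][0] + B[0][0] = 3 + -5 = -2, A[1][1] + B[1][0] = 2 + 2 = 4) = -2 (attained at k = 0)
  C[1][1] = min over k of (A[1][0] + B[0][1] = 3 + 8 = 11, A[1][1] + B[1][1] = 2 + -3 = -1) = -1 (attained at k = 1)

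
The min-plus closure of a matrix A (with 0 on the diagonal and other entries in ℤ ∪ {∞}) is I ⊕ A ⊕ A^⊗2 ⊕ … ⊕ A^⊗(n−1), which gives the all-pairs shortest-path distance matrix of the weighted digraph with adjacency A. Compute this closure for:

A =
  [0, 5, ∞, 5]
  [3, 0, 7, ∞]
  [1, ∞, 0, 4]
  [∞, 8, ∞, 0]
Closure =
  [0, 5, 12, 5]
  [3, 0, 7, 8]
  [1, 6, 0, 4]
  [11, 8, 15, 0]

This is the Floyd-Warshall all-pairs shortest-path computation. For each intermediate vertex k = 0, 1, …, 3, update dist[i][j] ← min(dist[i][j], dist[i][k] + dist[k][j]). The final matrix gives, for each (i, j), the minimum total weight of any directed path from i to j (possibly empty when i = j).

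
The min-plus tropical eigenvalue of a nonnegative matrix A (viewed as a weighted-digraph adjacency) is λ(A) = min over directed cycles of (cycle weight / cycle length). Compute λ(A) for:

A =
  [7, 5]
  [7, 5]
λ(A) = 5

Enumerate directed cycles and compute their means (weight / length). Sample:
  cycle 0 → 0: weight = 7, length = 1, mean = 7/1 ≈ 7.000
  cycle 1 → 1: weight = 5, length = 1, mean = 5/1 ≈ 5.000
  cycle 0 → 1 → 0: weight = 12, length = 2, mean = 12/2 ≈ 6.000
  cycle 1 → 0 → 1: weight = 12, length = 2, mean = 12/2 ≈ 6.000
Minimum mean = 5.000, attained e.g. along the cycle 1 → 1 with weight 5 and length 1. So λ(A) = 5/1 = 5.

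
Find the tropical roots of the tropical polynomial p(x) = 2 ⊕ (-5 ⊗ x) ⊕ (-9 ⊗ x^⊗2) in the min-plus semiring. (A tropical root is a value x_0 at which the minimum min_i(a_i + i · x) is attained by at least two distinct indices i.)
Roots: {4, 7}

Each tropical root is a break point of the lower envelope of the lines y = a_i + i · x (there are 3 lines, with slopes 0, 1, ..., 2). Only the lines that attain the minimum somewhere contribute to roots; other lines are dominated. Here the surviving (envelope) indices are i = 2, i = 1, i = 0.
Intersections between consecutive envelope lines give the roots: for adjacent envelope indices i < j the intersection is x = (a_i − a_j) / (j − i). Reading off the sorted break points: {4, 7}.
Verification: at each break x_0, at least two indices attain the minimum of min_i(a_i + i · x_0).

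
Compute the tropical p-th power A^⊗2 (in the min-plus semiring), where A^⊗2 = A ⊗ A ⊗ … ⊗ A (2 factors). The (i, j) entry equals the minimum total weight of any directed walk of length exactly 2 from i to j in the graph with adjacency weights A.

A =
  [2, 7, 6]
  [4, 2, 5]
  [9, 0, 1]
A^⊗2 =
  [4, 6, 7]
  [6, 4, 6]
  [4, 1, 2]

Each entry (A^⊗2)_ij equals the minimum over all length-2 walks i = v_0 → v_1 → … → v_2 = j of Σ_t A[v_t][v_{t+1}]. For example, for (i, j) = (0, 2) we minimise over 3 possible intermediate vertex sequences; the minimum is 7, attained along the walk 0 → 2 → 2.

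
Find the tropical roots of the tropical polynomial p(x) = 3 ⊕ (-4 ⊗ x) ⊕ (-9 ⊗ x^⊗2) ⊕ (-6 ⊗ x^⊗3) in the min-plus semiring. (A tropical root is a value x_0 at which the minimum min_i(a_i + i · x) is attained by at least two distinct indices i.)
Roots: {-3, 5, 7}

Each tropical root is a break point of the lower envelope of the lines y = a_i + i · x (there are 4 lines, with slopes 0, 1, ..., 3). Only the lines that attain the minimum somewhere contribute to roots; other lines are dominated. Here the surviving (envelope) indices are i = 3, i = 2, i = 1, i = 0.
Intersections between consecutive envelope lines give the roots: for adjacent envelope indices i < j the intersection is x = (a_i − a_j) / (j − i). Reading off the sorted break points: {-3, 5, 7}.
Verification: at each break x_0, at least two indices attain the minimum of min_i(a_i + i · x_0).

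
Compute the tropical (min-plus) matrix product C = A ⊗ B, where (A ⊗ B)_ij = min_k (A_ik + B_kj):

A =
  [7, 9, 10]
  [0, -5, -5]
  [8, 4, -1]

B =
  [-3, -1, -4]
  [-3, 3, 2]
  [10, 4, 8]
A ⊗ B =
  [4, 6, 3]
  [-8, -2, -4]
  [1, 3, 4]

Apply the min-plus product entry-by-entry:
  C[0][0] = min over k of (A[0][0] + B[0][0] = 7 + -3 = 4, A[0][1] + B[1][0] = 9 + -3 = 6, A[0][2] + B[2][0] = 10 + 10 = 20) = 4 (attained at k = 0)
  C[0][1] = min over k of (A[0][0] + B[0][1] = 7 + -1 = 6, A[0][1] + B[1][1] = 9 + 3 = 12, A[0][2] + B[2][1] = 10 + 4 = 14) = 6 (attained at k = 0)
  C[0][2] = min over k of (A[0][0] + B[0][2] = 7 + -4 = 3, A[0][1] + B[1][2] = 9 + 2 = 11, A[0][2] + B[2][2] = 10 + 8 = 18) = 3 (attained at k = 0)
  C[1][0] = min over k of (A[1][0] + B[0][0] = 0 + -3 = -3, A[1][1] + B[1][0] = -5 + -3 = -8, A[1][2] + B[2][0] = -5 + 10 = 5) = -8 (attained at k = 1)
  C[1][1] = min over k of (A[1][0] + B[0][1] = 0 + -1 = -1, A[1][1] + B[1][1] = -5 + 3 = -2, A[1][2] + B[2][1] = -5 + 4 = -1) = -2 (attained at k = 1)
  C[1][2] = min over k of (A[1][0] + B[0][2] = 0 + -4 = -4, A[1][1] + B[1][2] = -5 + 2 = -3, A[1][2] + B[2][2] = -5 + 8 = 3) = -4 (attained at k = 0)
  C[2][0] = min over k of (A[2][0] + B[0][0] = 8 + -3 = 5, A[2][1] + B[1][0] = 4 + -3 = 1, A[2][2] + B[2][0] = -1 + 10 = 9) = 1 (attained at k = 1)
  C[2][1] = min over k of (A[2][0] + B[0][1] = 8 + -1 = 7, A[2][1] + B[1][1] = 4 + 3 = 7, A[2][2] + B[2][1] = -1 + 4 = 3) = 3 (attained at k = 2)
  C[2][2] = min over k of (A[2][0] + B[0][2] = 8 + -4 = 4, A[2][1] + B[1][2] = 4 + 2 = 6, A[2][2] + B[2][2] = -1 + 8 = 7) = 4 (attained at k = 0)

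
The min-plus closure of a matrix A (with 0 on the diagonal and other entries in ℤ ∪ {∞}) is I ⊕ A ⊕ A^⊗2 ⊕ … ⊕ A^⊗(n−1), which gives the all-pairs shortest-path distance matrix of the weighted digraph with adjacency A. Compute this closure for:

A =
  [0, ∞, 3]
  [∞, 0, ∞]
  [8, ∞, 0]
Closure =
  [0, ∞, 3]
  [∞, 0, ∞]
  [8, ∞, 0]

This is the Floyd-Warshall all-pairs shortest-path computation. For each intermediate vertex k = 0, 1, …, 2, update dist[i][j] ← min(dist[i][j], dist[i][k] + dist[k][j]). The final matrix gives, for each (i, j), the minimum total weight of any directed path from i to j (possibly empty when i = j).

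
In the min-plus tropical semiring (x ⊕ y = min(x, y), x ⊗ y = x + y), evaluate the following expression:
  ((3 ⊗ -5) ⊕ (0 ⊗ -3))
((3 ⊗ -5) ⊕ (0 ⊗ -3)) = -3

Expand innermost to outermost. Recall ⊕ takes the minimum of its arguments and ⊗ takes their sum. Working out the expression ((3 ⊗ -5) ⊕ (0 ⊗ -3)) gives -3.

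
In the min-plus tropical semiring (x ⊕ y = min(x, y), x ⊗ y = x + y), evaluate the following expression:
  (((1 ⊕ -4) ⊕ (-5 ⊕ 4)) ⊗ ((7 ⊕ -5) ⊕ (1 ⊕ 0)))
(((1 ⊕ -4) ⊕ (-5 ⊕ 4)) ⊗ ((7 ⊕ -5) ⊕ (1 ⊕ 0))) = -10

Expand innermost to outermost. Recall ⊕ takes the minimum of its arguments and ⊗ takes their sum. Working out the expression (((1 ⊕ -4) ⊕ (-5 ⊕ 4)) ⊗ ((7 ⊕ -5) ⊕ (1 ⊕ 0))) gives -10.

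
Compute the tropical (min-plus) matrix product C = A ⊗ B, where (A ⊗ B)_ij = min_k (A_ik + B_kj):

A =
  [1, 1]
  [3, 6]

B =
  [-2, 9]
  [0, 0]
A ⊗ B =
  [-1, 1]
  [1, 6]

Apply the min-plus product entry-by-entry:
  C[0][0] = min over k of (A[0][0] + B[0][0] = 1 + -2 = -1, A[0][1] + B[1][0] = 1 + 0 = 1) = -1 (attained at k = 0)
  C[0][1] = min over k of (A[0][0] + B[0][1] = 1 + 9 = 10, A[0][1] + B[1][1] = 1 + 0 = 1) = 1 (attained at k = 1)
  C[1][0] = min over k of (A[1][0] + B[0][0] = 3 + -2 = 1, A[1][1] + B[1][0] = 6 + 0 = 6) = 1 (attained at k = 0)
  C[1][1] = min over k of (A[1][0] + B[0][1] = 3 + 9 = 12, A[1][1] + B[1][1] = 6 + 0 = 6) = 6 (attained at k = 1)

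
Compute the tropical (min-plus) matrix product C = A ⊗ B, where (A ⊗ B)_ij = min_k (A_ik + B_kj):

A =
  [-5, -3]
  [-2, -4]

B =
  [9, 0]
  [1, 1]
A ⊗ B =
  [-2, -5]
  [-3, -3]

Apply the min-plus product entry-by-entry:
  C[0][0] = min over k of (A[0][0] + B[0][0] = -5 + 9 = 4, A[0][1] + B[1][0] = -3 + 1 = -2) = -2 (attained at k = 1)
  C[0][1] = min over k of (A[0][0] + B[0][1] = -5 + 0 = -5, A[0][1] + B[1][1] = -3 + 1 = -2) = -5 (attained at k = 0)
  C[1][0] = min over k of (A[1][0] + B[0][0] = -2 + 9 = 7, A[1][1] + B[1][0] = -4 + 1 = -3) = -3 (attained at k = 1)
  C[1][1] = min over k of (A[1][0] + B[0][1] = -2 + 0 = -2, A[1][1] + B[1][1] = -4 + 1 = -3) = -3 (attained at k = 1)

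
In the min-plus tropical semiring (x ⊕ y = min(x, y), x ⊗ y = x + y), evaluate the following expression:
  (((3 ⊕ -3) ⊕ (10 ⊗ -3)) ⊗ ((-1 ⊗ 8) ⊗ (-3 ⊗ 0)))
(((3 ⊕ -3) ⊕ (10 ⊗ -3)) ⊗ ((-1 ⊗ 8) ⊗ (-3 ⊗ 0))) = 1

Expand innermost to outermost. Recall ⊕ takes the minimum of its arguments and ⊗ takes their sum. Working out the expression (((3 ⊕ -3) ⊕ (10 ⊗ -3)) ⊗ ((-1 ⊗ 8) ⊗ (-3 ⊗ 0))) gives 1.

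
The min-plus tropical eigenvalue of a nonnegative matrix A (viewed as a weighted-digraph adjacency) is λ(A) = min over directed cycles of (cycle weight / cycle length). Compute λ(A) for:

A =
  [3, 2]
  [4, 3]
λ(A) = 3

Enumerate directed cycles and compute their means (weight / length). Sample:
  cycle 0 → 0: weight = 3, length = 1, mean = 3/1 ≈ 3.000
  cycle 1 → 1: weight = 3, length = 1, mean = 3/1 ≈ 3.000
  cycle 0 → 1 → 0: weight = 6, length = 2, mean = 6/2 ≈ 3.000
  cycle 1 → 0 → 1: weight = 6, length = 2, mean = 6/2 ≈ 3.000
Minimum mean = 3.000, attained e.g. along the cycle 0 → 0 with weight 3 and length 1. So λ(A) = 3/1 = 3.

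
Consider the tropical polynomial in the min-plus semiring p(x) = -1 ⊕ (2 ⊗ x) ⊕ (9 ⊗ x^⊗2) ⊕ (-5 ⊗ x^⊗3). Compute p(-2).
p(-2) = -11

A tropical monomial a ⊗ x^⊗i evaluates to a + i · x. Evaluating each term at x = -2:
  Term 0 contributes -1 + 0 · -2 = -1
  Term 1 contributes 2 + 1 · -2 = 0
  Term 2 contributes 9 + 2 · -2 = 5
  Term 3 contributes -5 + 3 · -2 = -11
p(-2) = ⊕ of these = min[-1, 0, 5, -11] = -11.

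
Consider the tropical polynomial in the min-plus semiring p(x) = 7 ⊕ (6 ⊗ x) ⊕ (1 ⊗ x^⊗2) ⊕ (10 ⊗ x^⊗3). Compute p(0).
p(0) = 1

A tropical monomial a ⊗ x^⊗i evaluates to a + i · x. Evaluating each term at x = 0:
  Term 0 contributes 7 + 0 · 0 = 7
  Term 1 contributes 6 + 1 · 0 = 6
  Term 2 contributes 1 + 2 · 0 = 1
  Term 3 contributes 10 + 3 · 0 = 10
p(0) = ⊕ of these = min[7, 6, 1, 10] = 1.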